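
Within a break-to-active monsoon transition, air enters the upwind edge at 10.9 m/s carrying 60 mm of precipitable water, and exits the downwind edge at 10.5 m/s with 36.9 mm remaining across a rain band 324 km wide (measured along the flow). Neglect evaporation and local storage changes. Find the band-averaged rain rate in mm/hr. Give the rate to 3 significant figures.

R ≈ 2.96 mm/hr

Column moisture flux per unit crosswind length is F = V × PW.
Inflow: F_in = 10.9 × 60 = 654 mm·m/s
Outflow: F_out = 10.5 × 36.9 = 387.45 mm·m/s
Steady-state rate R = (F_in − F_out)/L = (654 − 387.45) / 324000 m = 8.227e-04 mm/s.
R = 8.227e-04 × 3600 = 2.96 mm/hr.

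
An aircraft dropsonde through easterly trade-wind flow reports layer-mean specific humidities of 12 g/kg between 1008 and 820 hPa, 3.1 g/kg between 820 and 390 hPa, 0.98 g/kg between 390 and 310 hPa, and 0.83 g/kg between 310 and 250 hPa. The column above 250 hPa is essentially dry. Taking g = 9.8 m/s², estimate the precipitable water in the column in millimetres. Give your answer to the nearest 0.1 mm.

Precipitable water is the column-integrated vapour mass per unit area: PW = (1/g) Σ q̄ Δp, with q in kg/kg and Δp in Pa (1 kg/m² of water = 1 mm).
Layer 1008–820 hPa: Δp = 188 hPa = 18800 Pa, q̄ = 0.012 kg/kg → 0.012 × 18800 / 9.8 = 23.02 mm
Layer 820–390 hPa: Δp = 430 hPa = 43000 Pa, q̄ = 0.0031 kg/kg → 0.0031 × 43000 / 9.8 = 13.60 mm
Layer 390–310 hPa: Δp = 80 hPa = 8000 Pa, q̄ = 0.00098 kg/kg → 0.00098 × 8000 / 9.8 = 0.80 mm
Layer 310–250 hPa: Δp = 60 hPa = 6000 Pa, q̄ = 0.00083 kg/kg → 0.00083 × 6000 / 9.8 = 0.51 mm
PW = 23.02 + 13.60 + 0.80 + 0.51 = 37.93 ≈ 37.9 mm.

PW ≈ 37.9 mm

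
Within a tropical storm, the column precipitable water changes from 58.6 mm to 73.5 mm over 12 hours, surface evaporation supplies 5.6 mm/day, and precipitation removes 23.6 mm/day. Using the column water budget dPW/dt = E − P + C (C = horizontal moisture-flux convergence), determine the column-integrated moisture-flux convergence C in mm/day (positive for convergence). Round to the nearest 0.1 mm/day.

dPW/dt = (73.5 − 58.6) mm / (12/24 day) = +29.800 mm/day.
C = dPW/dt − E + P = (+29.800) − 5.6 + 23.6 = 47.8 mm/day.

C ≈ 47.8 mm/day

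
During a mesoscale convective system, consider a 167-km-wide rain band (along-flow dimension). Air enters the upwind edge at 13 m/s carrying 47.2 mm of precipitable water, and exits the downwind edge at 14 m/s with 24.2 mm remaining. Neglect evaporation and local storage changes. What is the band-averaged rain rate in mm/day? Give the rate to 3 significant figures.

R ≈ 142 mm/day

Column moisture flux per unit crosswind length is F = V × PW.
Inflow: F_in = 13 × 47.2 = 613.6 mm·m/s
Outflow: F_out = 14 × 24.2 = 338.8 mm·m/s
Steady-state rate R = (F_in − F_out)/L = (613.6 − 338.8) / 167000 m = 1.646e-03 mm/s.
R = 1.646e-03 × 3600 × 24 = 142 mm/day.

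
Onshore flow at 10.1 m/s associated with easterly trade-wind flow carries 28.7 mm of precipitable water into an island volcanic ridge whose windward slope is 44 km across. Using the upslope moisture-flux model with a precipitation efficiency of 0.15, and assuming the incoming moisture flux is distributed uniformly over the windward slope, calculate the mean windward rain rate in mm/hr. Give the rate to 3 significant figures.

Incoming column moisture flux per unit ridge length: F = V × PW = 10.1 × 28.7 = 289.87 mm·m/s.
Spread over the 44 km slope with efficiency ε = 0.15: R = ε·F/W = 0.15 × 289.87 / 44000 m = 9.882e-04 mm/s.
R = 9.882e-04 × 3600 = 3.56 mm/hr.

R ≈ 3.56 mm/hr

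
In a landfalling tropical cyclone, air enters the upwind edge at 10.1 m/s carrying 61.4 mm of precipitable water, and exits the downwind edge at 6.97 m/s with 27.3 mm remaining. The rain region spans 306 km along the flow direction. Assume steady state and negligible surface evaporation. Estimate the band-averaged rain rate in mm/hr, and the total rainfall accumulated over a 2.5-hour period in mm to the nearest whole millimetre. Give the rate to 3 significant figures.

Column moisture flux per unit crosswind length is F = V × PW.
Inflow: F_in = 10.1 × 61.4 = 620.14 mm·m/s
Outflow: F_out = 6.97 × 27.3 = 190.281 mm·m/s
Steady-state rate R = (F_in − F_out)/L = (620.14 − 190.281) / 306000 m = 1.405e-03 mm/s.
R = 1.405e-03 × 3600 = 5.06 mm/hr.
Over 2.5 h: total = 5.06 × 2.5 = 12.65 ≈ 13 mm.

R ≈ 5.06 mm/hr; total ≈ 13 mm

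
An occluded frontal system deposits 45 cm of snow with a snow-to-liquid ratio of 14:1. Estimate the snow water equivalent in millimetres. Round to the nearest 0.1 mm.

SWE ≈ 32.1 mm

SWE = snow depth / ratio = 45 cm / 14 = 3.214 cm = 32.1 mm.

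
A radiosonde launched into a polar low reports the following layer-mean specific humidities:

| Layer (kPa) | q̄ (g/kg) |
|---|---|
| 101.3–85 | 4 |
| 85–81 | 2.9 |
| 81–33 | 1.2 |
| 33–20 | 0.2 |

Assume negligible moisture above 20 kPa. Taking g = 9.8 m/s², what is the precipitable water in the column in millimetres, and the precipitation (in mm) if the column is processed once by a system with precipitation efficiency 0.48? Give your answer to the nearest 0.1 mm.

PW ≈ 14.0 mm; precipitation ≈ 6.7 mm

Precipitable water is the column-integrated vapour mass per unit area: PW = (1/g) Σ q̄ Δp, with q in kg/kg and Δp in Pa (1 kg/m² of water = 1 mm).
Layer 101.3–85 kPa: Δp = 163 hPa = 16300 Pa, q̄ = 0.004 kg/kg → 0.004 × 16300 / 9.8 = 6.65 mm
Layer 85–81 kPa: Δp = 40 hPa = 4000 Pa, q̄ = 0.0029 kg/kg → 0.0029 × 4000 / 9.8 = 1.18 mm
Layer 81–33 kPa: Δp = 480 hPa = 48000 Pa, q̄ = 0.0012 kg/kg → 0.0012 × 48000 / 9.8 = 5.88 mm
Layer 33–20 kPa: Δp = 130 hPa = 13000 Pa, q̄ = 0.0002 kg/kg → 0.0002 × 13000 / 9.8 = 0.27 mm
PW = 6.65 + 1.18 + 5.88 + 0.27 = 13.98 ≈ 14.0 mm.
Precipitation = ε × PW = 0.48 × 14.0 = 6.7 mm.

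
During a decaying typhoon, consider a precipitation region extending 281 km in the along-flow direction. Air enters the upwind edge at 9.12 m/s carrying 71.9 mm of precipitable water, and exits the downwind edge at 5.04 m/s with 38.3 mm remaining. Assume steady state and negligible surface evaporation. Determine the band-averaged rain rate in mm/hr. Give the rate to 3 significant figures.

Column moisture flux per unit crosswind length is F = V × PW.
Inflow: F_in = 9.12 × 71.9 = 655.728 mm·m/s
Outflow: F_out = 5.04 × 38.3 = 193.032 mm·m/s
Steady-state rate R = (F_in − F_out)/L = (655.728 − 193.032) / 281000 m = 1.647e-03 mm/s.
R = 1.647e-03 × 3600 = 5.93 mm/hr.

R ≈ 5.93 mm/hr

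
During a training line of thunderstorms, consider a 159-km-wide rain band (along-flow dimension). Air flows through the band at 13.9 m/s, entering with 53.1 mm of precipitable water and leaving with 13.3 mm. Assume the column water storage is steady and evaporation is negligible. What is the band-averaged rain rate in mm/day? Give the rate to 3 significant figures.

R ≈ 301 mm/day

Column moisture flux per unit crosswind length is F = V × PW.
Inflow: F_in = 13.9 × 53.1 = 738.09 mm·m/s
Outflow: F_out = 13.9 × 13.3 = 184.87 mm·m/s
Steady-state rate R = (F_in − F_out)/L = (738.09 − 184.87) / 159000 m = 3.479e-03 mm/s.
R = 3.479e-03 × 3600 × 24 = 301 mm/day.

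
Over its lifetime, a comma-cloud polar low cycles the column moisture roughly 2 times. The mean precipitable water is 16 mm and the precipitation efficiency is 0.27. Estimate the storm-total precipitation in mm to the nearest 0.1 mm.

Each cycle deposits ε × PW = 0.27 × 16 = 4.32 mm.
Over 2 cycles: 2 × 4.32 = 8.6 mm.

precipitation ≈ 8.6 mm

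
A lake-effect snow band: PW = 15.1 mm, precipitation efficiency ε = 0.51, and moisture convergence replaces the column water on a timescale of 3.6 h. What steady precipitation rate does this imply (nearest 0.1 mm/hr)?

Each overturning extracts ε × PW = 0.51 × 15.1 = 7.701 mm.
Rate = ε·PW / τ = 7.701 / 3.6 h = 2.1 mm/hr.

R ≈ 2.1 mm/hr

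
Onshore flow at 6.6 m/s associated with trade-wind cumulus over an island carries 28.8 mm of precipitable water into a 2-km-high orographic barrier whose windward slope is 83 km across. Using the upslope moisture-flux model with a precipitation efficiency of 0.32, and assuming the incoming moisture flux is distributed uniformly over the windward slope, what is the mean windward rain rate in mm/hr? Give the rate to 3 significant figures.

Incoming column moisture flux per unit ridge length: F = V × PW = 6.6 × 28.8 = 190.08 mm·m/s.
Spread over the 83 km slope with efficiency ε = 0.32: R = ε·F/W = 0.32 × 190.08 / 83000 m = 7.328e-04 mm/s.
R = 7.328e-04 × 3600 = 2.64 mm/hr.

R ≈ 2.64 mm/hr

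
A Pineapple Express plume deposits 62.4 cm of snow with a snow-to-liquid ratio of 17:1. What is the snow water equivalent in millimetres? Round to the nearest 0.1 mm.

SWE ≈ 36.7 mm

SWE = snow depth / ratio = 62.4 cm / 17 = 3.671 cm = 36.7 mm.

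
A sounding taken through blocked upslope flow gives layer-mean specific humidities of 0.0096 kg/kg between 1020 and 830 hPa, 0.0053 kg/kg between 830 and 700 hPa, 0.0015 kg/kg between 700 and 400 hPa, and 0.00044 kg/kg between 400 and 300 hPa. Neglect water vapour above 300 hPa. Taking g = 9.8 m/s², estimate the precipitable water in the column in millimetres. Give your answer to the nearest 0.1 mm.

PW ≈ 30.7 mm

Precipitable water is the column-integrated vapour mass per unit area: PW = (1/g) Σ q̄ Δp, with q in kg/kg and Δp in Pa (1 kg/m² of water = 1 mm).
Layer 1020–830 hPa: Δp = 190 hPa = 19000 Pa, q̄ = 0.0096 kg/kg → 0.0096 × 19000 / 9.8 = 18.61 mm
Layer 830–700 hPa: Δp = 130 hPa = 13000 Pa, q̄ = 0.0053 kg/kg → 0.0053 × 13000 / 9.8 = 7.03 mm
Layer 700–400 hPa: Δp = 300 hPa = 30000 Pa, q̄ = 0.0015 kg/kg → 0.0015 × 30000 / 9.8 = 4.59 mm
Layer 400–300 hPa: Δp = 100 hPa = 10000 Pa, q̄ = 0.00044 kg/kg → 0.00044 × 10000 / 9.8 = 0.45 mm
PW = 18.61 + 7.03 + 4.59 + 0.45 = 30.68 ≈ 30.7 mm.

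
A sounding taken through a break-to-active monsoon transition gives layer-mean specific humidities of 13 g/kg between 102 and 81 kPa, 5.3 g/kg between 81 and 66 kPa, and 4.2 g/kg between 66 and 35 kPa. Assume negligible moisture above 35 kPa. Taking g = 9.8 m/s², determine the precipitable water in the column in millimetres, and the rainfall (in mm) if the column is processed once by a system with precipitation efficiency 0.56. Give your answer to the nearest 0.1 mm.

PW ≈ 49.3 mm; rainfall ≈ 27.6 mm

Precipitable water is the column-integrated vapour mass per unit area: PW = (1/g) Σ q̄ Δp, with q in kg/kg and Δp in Pa (1 kg/m² of water = 1 mm).
Layer 102–81 kPa: Δp = 210 hPa = 21000 Pa, q̄ = 0.013 kg/kg → 0.013 × 21000 / 9.8 = 27.86 mm
Layer 81–66 kPa: Δp = 150 hPa = 15000 Pa, q̄ = 0.0053 kg/kg → 0.0053 × 15000 / 9.8 = 8.11 mm
Layer 66–35 kPa: Δp = 310 hPa = 31000 Pa, q̄ = 0.0042 kg/kg → 0.0042 × 31000 / 9.8 = 13.29 mm
PW = 27.86 + 8.11 + 13.29 = 49.26 ≈ 49.3 mm.
Rainfall = ε × PW = 0.56 × 49.3 = 27.6 mm.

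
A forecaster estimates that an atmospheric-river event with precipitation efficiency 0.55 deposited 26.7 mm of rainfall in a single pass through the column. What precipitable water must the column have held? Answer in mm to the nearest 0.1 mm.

PW ≈ 48.5 mm

PW = rainfall / ε = 26.7 / 0.55 = 48.5 mm.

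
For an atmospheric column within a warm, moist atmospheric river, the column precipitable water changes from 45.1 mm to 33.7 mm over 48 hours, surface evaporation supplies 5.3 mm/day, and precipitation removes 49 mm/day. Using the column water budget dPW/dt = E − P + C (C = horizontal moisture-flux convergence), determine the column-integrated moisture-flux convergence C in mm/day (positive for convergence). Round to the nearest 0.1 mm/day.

dPW/dt = (33.7 − 45.1) mm / (48/24 day) = -5.700 mm/day.
C = dPW/dt − E + P = (-5.700) − 5.3 + 49 = 38.0 mm/day.

C ≈ 38.0 mm/day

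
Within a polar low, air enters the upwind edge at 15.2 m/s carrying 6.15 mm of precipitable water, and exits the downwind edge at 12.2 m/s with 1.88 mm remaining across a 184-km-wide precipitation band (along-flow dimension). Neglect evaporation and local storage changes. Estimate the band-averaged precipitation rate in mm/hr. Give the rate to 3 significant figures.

R ≈ 1.38 mm/hr

Column moisture flux per unit crosswind length is F = V × PW.
Inflow: F_in = 15.2 × 6.15 = 93.48 mm·m/s
Outflow: F_out = 12.2 × 1.88 = 22.936 mm·m/s
Steady-state rate R = (F_in − F_out)/L = (93.48 − 22.936) / 184000 m = 3.834e-04 mm/s.
R = 3.834e-04 × 3600 = 1.38 mm/hr.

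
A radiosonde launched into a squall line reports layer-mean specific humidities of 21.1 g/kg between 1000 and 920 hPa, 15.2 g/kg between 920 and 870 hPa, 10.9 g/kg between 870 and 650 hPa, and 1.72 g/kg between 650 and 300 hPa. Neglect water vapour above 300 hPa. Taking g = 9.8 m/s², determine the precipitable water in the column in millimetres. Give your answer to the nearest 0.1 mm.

Precipitable water is the column-integrated vapour mass per unit area: PW = (1/g) Σ q̄ Δp, with q in kg/kg and Δp in Pa (1 kg/m² of water = 1 mm).
Layer 1000–920 hPa: Δp = 80 hPa = 8000 Pa, q̄ = 0.0211 kg/kg → 0.0211 × 8000 / 9.8 = 17.22 mm
Layer 920–870 hPa: Δp = 50 hPa = 5000 Pa, q̄ = 0.0152 kg/kg → 0.0152 × 5000 / 9.8 = 7.76 mm
Layer 870–650 hPa: Δp = 220 hPa = 22000 Pa, q̄ = 0.0109 kg/kg → 0.0109 × 22000 / 9.8 = 24.47 mm
Layer 650–300 hPa: Δp = 350 hPa = 35000 Pa, q̄ = 0.00172 kg/kg → 0.00172 × 35000 / 9.8 = 6.14 mm
PW = 17.22 + 7.76 + 24.47 + 6.14 = 55.59 ≈ 55.6 mm.

PW ≈ 55.6 mm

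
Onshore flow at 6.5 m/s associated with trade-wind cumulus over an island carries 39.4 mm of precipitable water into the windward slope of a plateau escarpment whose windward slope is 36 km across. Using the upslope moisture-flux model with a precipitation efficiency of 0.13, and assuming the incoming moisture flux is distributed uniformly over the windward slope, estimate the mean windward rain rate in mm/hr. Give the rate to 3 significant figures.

R ≈ 3.33 mm/hr

Incoming column moisture flux per unit ridge length: F = V × PW = 6.5 × 39.4 = 256.1 mm·m/s.
Spread over the 36 km slope with efficiency ε = 0.13: R = ε·F/W = 0.13 × 256.1 / 36000 m = 9.248e-04 mm/s.
R = 9.248e-04 × 3600 = 3.33 mm/hr.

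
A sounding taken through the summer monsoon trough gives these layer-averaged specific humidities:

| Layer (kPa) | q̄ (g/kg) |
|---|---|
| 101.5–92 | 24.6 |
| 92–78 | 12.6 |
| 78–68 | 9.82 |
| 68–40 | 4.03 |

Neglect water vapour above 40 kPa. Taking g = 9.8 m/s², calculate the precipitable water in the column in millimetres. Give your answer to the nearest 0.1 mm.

Precipitable water is the column-integrated vapour mass per unit area: PW = (1/g) Σ q̄ Δp, with q in kg/kg and Δp in Pa (1 kg/m² of water = 1 mm).
Layer 101.5–92 kPa: Δp = 95 hPa = 9500 Pa, q̄ = 0.0246 kg/kg → 0.0246 × 9500 / 9.8 = 23.85 mm
Layer 92–78 kPa: Δp = 140 hPa = 14000 Pa, q̄ = 0.0126 kg/kg → 0.0126 × 14000 / 9.8 = 18.00 mm
Layer 78–68 kPa: Δp = 100 hPa = 10000 Pa, q̄ = 0.00982 kg/kg → 0.00982 × 10000 / 9.8 = 10.02 mm
Layer 68–40 kPa: Δp = 280 hPa = 28000 Pa, q̄ = 0.00403 kg/kg → 0.00403 × 28000 / 9.8 = 11.51 mm
PW = 23.85 + 18.00 + 10.02 + 11.51 = 63.38 ≈ 63.4 mm.

PW ≈ 63.4 mm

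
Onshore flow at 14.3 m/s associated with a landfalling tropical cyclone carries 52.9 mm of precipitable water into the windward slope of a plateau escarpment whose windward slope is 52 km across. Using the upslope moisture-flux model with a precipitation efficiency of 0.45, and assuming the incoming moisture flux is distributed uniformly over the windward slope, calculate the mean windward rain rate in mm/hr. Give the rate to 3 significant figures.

Incoming column moisture flux per unit ridge length: F = V × PW = 14.3 × 52.9 = 756.47 mm·m/s.
Spread over the 52 km slope with efficiency ε = 0.45: R = ε·F/W = 0.45 × 756.47 / 52000 m = 6.546e-03 mm/s.
R = 6.546e-03 × 3600 = 23.6 mm/hr.

R ≈ 23.6 mm/hr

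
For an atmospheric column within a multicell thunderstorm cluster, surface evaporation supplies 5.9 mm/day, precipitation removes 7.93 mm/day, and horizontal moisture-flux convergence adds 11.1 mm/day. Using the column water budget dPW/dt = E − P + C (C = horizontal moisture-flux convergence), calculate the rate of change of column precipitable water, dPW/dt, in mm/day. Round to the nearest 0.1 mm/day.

dPW/dt ≈ 9.1 mm/day

dPW/dt = E − P + C = 5.9 − 7.93 + (11.1) = 9.1 mm/day.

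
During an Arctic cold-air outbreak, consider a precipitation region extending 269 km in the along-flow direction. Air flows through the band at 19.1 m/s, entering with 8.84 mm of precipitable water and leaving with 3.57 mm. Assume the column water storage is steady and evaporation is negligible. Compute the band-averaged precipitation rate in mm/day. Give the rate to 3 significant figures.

R ≈ 32.3 mm/day

Column moisture flux per unit crosswind length is F = V × PW.
Inflow: F_in = 19.1 × 8.84 = 168.844 mm·m/s
Outflow: F_out = 19.1 × 3.57 = 68.187 mm·m/s
Steady-state rate R = (F_in − F_out)/L = (168.844 − 68.187) / 269000 m = 3.742e-04 mm/s.
R = 3.742e-04 × 3600 × 24 = 32.3 mm/day.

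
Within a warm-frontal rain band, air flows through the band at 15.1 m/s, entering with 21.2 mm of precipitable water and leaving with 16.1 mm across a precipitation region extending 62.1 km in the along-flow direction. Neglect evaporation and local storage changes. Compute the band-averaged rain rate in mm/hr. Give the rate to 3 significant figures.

R ≈ 4.46 mm/hr

Column moisture flux per unit crosswind length is F = V × PW.
Inflow: F_in = 15.1 × 21.2 = 320.12 mm·m/s
Outflow: F_out = 15.1 × 16.1 = 243.11 mm·m/s
Steady-state rate R = (F_in − F_out)/L = (320.12 − 243.11) / 62100 m = 1.240e-03 mm/s.
R = 1.240e-03 × 3600 = 4.46 mm/hr.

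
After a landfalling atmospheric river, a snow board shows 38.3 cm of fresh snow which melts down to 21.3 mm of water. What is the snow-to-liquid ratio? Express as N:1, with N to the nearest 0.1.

Ratio = snow depth / SWE = 383 mm / 21.3 mm = 18.0, i.e. 18.0:1.

ratio ≈ 18.0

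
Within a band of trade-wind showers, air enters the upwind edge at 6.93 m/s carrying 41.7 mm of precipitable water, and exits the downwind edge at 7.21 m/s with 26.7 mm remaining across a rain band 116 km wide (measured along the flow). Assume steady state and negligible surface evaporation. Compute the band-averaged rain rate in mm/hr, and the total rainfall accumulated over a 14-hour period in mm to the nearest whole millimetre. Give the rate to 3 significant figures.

R ≈ 2.99 mm/hr; total ≈ 42 mm

Column moisture flux per unit crosswind length is F = V × PW.
Inflow: F_in = 6.93 × 41.7 = 288.981 mm·m/s
Outflow: F_out = 7.21 × 26.7 = 192.507 mm·m/s
Steady-state rate R = (F_in − F_out)/L = (288.981 − 192.507) / 116000 m = 8.317e-04 mm/s.
R = 8.317e-04 × 3600 = 2.99 mm/hr.
Over 14 h: total = 2.99 × 14 = 41.86 ≈ 42 mm.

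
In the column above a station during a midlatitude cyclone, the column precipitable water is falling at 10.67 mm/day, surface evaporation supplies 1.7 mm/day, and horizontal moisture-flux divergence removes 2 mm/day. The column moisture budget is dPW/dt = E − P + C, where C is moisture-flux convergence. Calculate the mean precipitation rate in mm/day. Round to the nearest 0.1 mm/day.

dPW/dt = -10.67 mm/day.
P = E + C − dPW/dt = 1.7 + (-2) − (-10.67) = 10.4 mm/day.

P ≈ 10.4 mm/day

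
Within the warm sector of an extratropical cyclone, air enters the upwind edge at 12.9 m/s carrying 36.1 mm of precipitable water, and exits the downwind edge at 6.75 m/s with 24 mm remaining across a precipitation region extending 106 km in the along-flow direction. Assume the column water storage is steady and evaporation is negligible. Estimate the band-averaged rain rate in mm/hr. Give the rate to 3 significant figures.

R ≈ 10.3 mm/hr

Column moisture flux per unit crosswind length is F = V × PW.
Inflow: F_in = 12.9 × 36.1 = 465.69 mm·m/s
Outflow: F_out = 6.75 × 24 = 162 mm·m/s
Steady-state rate R = (F_in − F_out)/L = (465.69 − 162) / 106000 m = 2.865e-03 mm/s.
R = 2.865e-03 × 3600 = 10.3 mm/hr.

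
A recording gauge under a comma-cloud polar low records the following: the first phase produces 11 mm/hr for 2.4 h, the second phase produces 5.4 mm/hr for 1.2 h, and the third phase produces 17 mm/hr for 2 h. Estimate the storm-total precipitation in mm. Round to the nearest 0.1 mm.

total ≈ 66.9 mm

Total = Σ Rᵢ Δtᵢ = 11 × 2.4 + 5.4 × 1.2 + 17 × 2
      = 26.4 + 6.48 + 34 = 66.9 mm.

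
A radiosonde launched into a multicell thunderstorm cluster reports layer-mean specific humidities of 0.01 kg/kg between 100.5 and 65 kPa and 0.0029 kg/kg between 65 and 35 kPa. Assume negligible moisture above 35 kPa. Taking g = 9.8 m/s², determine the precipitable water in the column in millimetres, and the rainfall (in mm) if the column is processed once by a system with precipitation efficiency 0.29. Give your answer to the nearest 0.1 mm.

Precipitable water is the column-integrated vapour mass per unit area: PW = (1/g) Σ q̄ Δp, with q in kg/kg and Δp in Pa (1 kg/m² of water = 1 mm).
Layer 100.5–65 kPa: Δp = 355 hPa = 35500 Pa, q̄ = 0.01 kg/kg → 0.01 × 35500 / 9.8 = 36.22 mm
Layer 65–35 kPa: Δp = 300 hPa = 30000 Pa, q̄ = 0.0029 kg/kg → 0.0029 × 30000 / 9.8 = 8.88 mm
PW = 36.22 + 8.88 = 45.10 ≈ 45.1 mm.
Rainfall = ε × PW = 0.29 × 45.1 = 13.1 mm.

PW ≈ 45.1 mm; rainfall ≈ 13.1 mm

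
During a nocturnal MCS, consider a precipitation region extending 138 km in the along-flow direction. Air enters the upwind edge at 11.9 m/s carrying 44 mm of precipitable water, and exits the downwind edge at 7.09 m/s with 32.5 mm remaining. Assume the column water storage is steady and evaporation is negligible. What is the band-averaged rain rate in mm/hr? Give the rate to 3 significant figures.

R ≈ 7.65 mm/hr

Column moisture flux per unit crosswind length is F = V × PW.
Inflow: F_in = 11.9 × 44 = 523.6 mm·m/s
Outflow: F_out = 7.09 × 32.5 = 230.425 mm·m/s
Steady-state rate R = (F_in − F_out)/L = (523.6 − 230.425) / 138000 m = 2.124e-03 mm/s.
R = 2.124e-03 × 3600 = 7.65 mm/hr.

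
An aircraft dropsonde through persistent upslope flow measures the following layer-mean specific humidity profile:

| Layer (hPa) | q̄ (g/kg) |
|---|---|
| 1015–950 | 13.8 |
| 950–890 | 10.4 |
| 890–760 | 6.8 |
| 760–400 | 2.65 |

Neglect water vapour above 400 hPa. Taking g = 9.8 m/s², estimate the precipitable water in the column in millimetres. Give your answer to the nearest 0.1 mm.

Precipitable water is the column-integrated vapour mass per unit area: PW = (1/g) Σ q̄ Δp, with q in kg/kg and Δp in Pa (1 kg/m² of water = 1 mm).
Layer 1015–950 hPa: Δp = 65 hPa = 6500 Pa, q̄ = 0.0138 kg/kg → 0.0138 × 6500 / 9.8 = 9.15 mm
Layer 950–890 hPa: Δp = 60 hPa = 6000 Pa, q̄ = 0.0104 kg/kg → 0.0104 × 6000 / 9.8 = 6.37 mm
Layer 890–760 hPa: Δp = 130 hPa = 13000 Pa, q̄ = 0.0068 kg/kg → 0.0068 × 13000 / 9.8 = 9.02 mm
Layer 760–400 hPa: Δp = 360 hPa = 36000 Pa, q̄ = 0.00265 kg/kg → 0.00265 × 36000 / 9.8 = 9.73 mm
PW = 9.15 + 6.37 + 9.02 + 9.73 = 34.27 ≈ 34.3 mm.

PW ≈ 34.3 mm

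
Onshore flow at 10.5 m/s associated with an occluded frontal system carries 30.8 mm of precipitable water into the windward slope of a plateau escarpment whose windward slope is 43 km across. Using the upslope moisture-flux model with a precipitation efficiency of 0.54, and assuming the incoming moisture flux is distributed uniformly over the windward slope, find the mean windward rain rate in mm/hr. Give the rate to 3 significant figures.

R ≈ 14.6 mm/hr

Incoming column moisture flux per unit ridge length: F = V × PW = 10.5 × 30.8 = 323.4 mm·m/s.
Spread over the 43 km slope with efficiency ε = 0.54: R = ε·F/W = 0.54 × 323.4 / 43000 m = 4.061e-03 mm/s.
R = 4.061e-03 × 3600 = 14.6 mm/hr.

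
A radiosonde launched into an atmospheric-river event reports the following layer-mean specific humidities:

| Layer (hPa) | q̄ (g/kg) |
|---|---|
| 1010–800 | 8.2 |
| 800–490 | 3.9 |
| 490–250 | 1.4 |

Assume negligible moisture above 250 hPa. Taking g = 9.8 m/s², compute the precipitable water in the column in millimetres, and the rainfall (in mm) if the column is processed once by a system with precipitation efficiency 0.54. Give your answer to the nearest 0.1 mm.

PW ≈ 33.3 mm; rainfall ≈ 18.0 mm

Precipitable water is the column-integrated vapour mass per unit area: PW = (1/g) Σ q̄ Δp, with q in kg/kg and Δp in Pa (1 kg/m² of water = 1 mm).
Layer 1010–800 hPa: Δp = 210 hPa = 21000 Pa, q̄ = 0.0082 kg/kg → 0.0082 × 21000 / 9.8 = 17.57 mm
Layer 800–490 hPa: Δp = 310 hPa = 31000 Pa, q̄ = 0.0039 kg/kg → 0.0039 × 31000 / 9.8 = 12.34 mm
Layer 490–250 hPa: Δp = 240 hPa = 24000 Pa, q̄ = 0.0014 kg/kg → 0.0014 × 24000 / 9.8 = 3.43 mm
PW = 17.57 + 12.34 + 3.43 = 33.34 ≈ 33.3 mm.
Rainfall = ε × PW = 0.54 × 33.3 = 18.0 mm.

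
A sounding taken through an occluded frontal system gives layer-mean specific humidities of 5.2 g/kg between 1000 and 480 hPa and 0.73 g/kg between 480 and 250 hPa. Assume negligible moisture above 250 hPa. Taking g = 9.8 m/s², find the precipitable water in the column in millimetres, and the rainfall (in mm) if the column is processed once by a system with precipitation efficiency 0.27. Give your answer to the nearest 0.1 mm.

Precipitable water is the column-integrated vapour mass per unit area: PW = (1/g) Σ q̄ Δp, with q in kg/kg and Δp in Pa (1 kg/m² of water = 1 mm).
Layer 1000–480 hPa: Δp = 520 hPa = 52000 Pa, q̄ = 0.0052 kg/kg → 0.0052 × 52000 / 9.8 = 27.59 mm
Layer 480–250 hPa: Δp = 230 hPa = 23000 Pa, q̄ = 0.00073 kg/kg → 0.00073 × 23000 / 9.8 = 1.71 mm
PW = 27.59 + 1.71 = 29.30 ≈ 29.3 mm.
Rainfall = ε × PW = 0.27 × 29.3 = 7.9 mm.

PW ≈ 29.3 mm; rainfall ≈ 7.9 mm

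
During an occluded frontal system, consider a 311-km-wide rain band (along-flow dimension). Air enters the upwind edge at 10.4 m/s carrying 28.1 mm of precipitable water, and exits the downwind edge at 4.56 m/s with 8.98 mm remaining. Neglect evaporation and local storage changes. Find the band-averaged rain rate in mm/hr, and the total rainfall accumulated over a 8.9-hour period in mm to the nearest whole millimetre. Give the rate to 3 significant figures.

R ≈ 2.91 mm/hr; total ≈ 26 mm

Column moisture flux per unit crosswind length is F = V × PW.
Inflow: F_in = 10.4 × 28.1 = 292.24 mm·m/s
Outflow: F_out = 4.56 × 8.98 = 40.9488 mm·m/s
Steady-state rate R = (F_in − F_out)/L = (292.24 − 40.9488) / 311000 m = 8.080e-04 mm/s.
R = 8.080e-04 × 3600 = 2.91 mm/hr.
Over 8.9 h: total = 2.91 × 8.9 = 25.899 ≈ 26 mm.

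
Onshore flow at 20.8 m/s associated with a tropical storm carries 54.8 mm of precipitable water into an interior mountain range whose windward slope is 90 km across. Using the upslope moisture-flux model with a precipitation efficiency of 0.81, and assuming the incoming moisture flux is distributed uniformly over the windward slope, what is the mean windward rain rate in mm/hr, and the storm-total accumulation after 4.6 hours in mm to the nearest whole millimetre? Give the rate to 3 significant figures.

R ≈ 36.9 mm/hr; total ≈ 170 mm

Incoming column moisture flux per unit ridge length: F = V × PW = 20.8 × 54.8 = 1139.84 mm·m/s.
Spread over the 90 km slope with efficiency ε = 0.81: R = ε·F/W = 0.81 × 1139.84 / 90000 m = 1.026e-02 mm/s.
R = 1.026e-02 × 3600 = 36.9 mm/hr.
Over 4.6 h: total = 36.9 × 4.6 = 169.74 ≈ 170 mm.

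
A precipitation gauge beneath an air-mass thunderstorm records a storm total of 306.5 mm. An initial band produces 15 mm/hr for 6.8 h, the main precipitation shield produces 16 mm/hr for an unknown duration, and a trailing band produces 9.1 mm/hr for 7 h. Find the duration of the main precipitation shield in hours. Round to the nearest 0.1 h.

Known phases: 15 × 6.8 + 9.1 × 7 = 102 + 63.7 = 165.7 mm.
Remaining depth = 306.5 − 165.7 = 140.8 mm.
Duration = 140.8 / 16 = 8.8 h.

duration ≈ 8.8 h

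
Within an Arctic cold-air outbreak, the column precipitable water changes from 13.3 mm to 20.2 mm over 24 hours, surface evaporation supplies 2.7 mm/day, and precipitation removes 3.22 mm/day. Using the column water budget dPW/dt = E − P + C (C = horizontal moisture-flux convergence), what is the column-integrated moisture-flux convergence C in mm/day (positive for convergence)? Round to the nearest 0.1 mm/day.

dPW/dt = (20.2 − 13.3) mm / (24/24 day) = +6.900 mm/day.
C = dPW/dt − E + P = (+6.900) − 2.7 + 3.22 = 7.4 mm/day.

C ≈ 7.4 mm/day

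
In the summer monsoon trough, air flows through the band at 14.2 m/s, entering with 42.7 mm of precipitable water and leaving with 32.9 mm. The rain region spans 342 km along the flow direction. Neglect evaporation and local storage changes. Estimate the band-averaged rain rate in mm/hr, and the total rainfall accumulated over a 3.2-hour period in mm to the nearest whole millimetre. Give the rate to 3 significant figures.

Column moisture flux per unit crosswind length is F = V × PW.
Inflow: F_in = 14.2 × 42.7 = 606.34 mm·m/s
Outflow: F_out = 14.2 × 32.9 = 467.18 mm·m/s
Steady-state rate R = (F_in − F_out)/L = (606.34 − 467.18) / 342000 m = 4.069e-04 mm/s.
R = 4.069e-04 × 3600 = 1.46 mm/hr.
Over 3.2 h: total = 1.46 × 3.2 = 4.672 ≈ 5 mm.

R ≈ 1.46 mm/hr; total ≈ 5 mm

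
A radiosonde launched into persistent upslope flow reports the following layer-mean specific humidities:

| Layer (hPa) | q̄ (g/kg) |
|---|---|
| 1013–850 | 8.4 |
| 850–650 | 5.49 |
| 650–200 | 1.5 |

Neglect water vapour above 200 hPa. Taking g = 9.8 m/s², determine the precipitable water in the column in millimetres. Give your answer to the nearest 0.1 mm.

PW ≈ 32.1 mm

Precipitable water is the column-integrated vapour mass per unit area: PW = (1/g) Σ q̄ Δp, with q in kg/kg and Δp in Pa (1 kg/m² of water = 1 mm).
Layer 1013–850 hPa: Δp = 163 hPa = 16300 Pa, q̄ = 0.0084 kg/kg → 0.0084 × 16300 / 9.8 = 13.97 mm
Layer 850–650 hPa: Δp = 200 hPa = 20000 Pa, q̄ = 0.00549 kg/kg → 0.00549 × 20000 / 9.8 = 11.20 mm
Layer 650–200 hPa: Δp = 450 hPa = 45000 Pa, q̄ = 0.0015 kg/kg → 0.0015 × 45000 / 9.8 = 6.89 mm
PW = 13.97 + 11.20 + 6.89 = 32.06 ≈ 32.1 mm.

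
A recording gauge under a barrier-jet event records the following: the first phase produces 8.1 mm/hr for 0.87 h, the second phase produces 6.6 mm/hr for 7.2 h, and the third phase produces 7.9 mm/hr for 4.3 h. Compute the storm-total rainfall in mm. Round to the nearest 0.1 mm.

Total = Σ Rᵢ Δtᵢ = 8.1 × 0.87 + 6.6 × 7.2 + 7.9 × 4.3
      = 7.047 + 47.52 + 33.97 = 88.5 mm.

total ≈ 88.5 mm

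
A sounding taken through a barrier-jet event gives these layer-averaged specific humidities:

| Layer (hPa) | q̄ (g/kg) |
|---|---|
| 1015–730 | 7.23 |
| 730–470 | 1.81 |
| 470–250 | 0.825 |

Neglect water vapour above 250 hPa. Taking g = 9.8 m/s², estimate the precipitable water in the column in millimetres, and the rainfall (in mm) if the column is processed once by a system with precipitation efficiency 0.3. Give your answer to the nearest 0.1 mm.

Precipitable water is the column-integrated vapour mass per unit area: PW = (1/g) Σ q̄ Δp, with q in kg/kg and Δp in Pa (1 kg/m² of water = 1 mm).
Layer 1015–730 hPa: Δp = 285 hPa = 28500 Pa, q̄ = 0.00723 kg/kg → 0.00723 × 28500 / 9.8 = 21.03 mm
Layer 730–470 hPa: Δp = 260 hPa = 26000 Pa, q̄ = 0.00181 kg/kg → 0.00181 × 26000 / 9.8 = 4.80 mm
Layer 470–250 hPa: Δp = 220 hPa = 22000 Pa, q̄ = 0.000825 kg/kg → 0.000825 × 22000 / 9.8 = 1.85 mm
PW = 21.03 + 4.80 + 1.85 = 27.68 ≈ 27.7 mm.
Rainfall = ε × PW = 0.3 × 27.7 = 8.3 mm.

PW ≈ 27.7 mm; rainfall ≈ 8.3 mm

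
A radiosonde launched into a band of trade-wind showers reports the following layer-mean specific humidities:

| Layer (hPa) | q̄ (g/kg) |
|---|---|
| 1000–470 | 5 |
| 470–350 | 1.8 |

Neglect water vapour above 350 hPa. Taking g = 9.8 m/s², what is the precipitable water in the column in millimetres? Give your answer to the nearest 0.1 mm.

PW ≈ 29.2 mm

Precipitable water is the column-integrated vapour mass per unit area: PW = (1/g) Σ q̄ Δp, with q in kg/kg and Δp in Pa (1 kg/m² of water = 1 mm).
Layer 1000–470 hPa: Δp = 530 hPa = 53000 Pa, q̄ = 0.005 kg/kg → 0.005 × 53000 / 9.8 = 27.04 mm
Layer 470–350 hPa: Δp = 120 hPa = 12000 Pa, q̄ = 0.0018 kg/kg → 0.0018 × 12000 / 9.8 = 2.20 mm
PW = 27.04 + 2.20 = 29.24 ≈ 29.2 mm.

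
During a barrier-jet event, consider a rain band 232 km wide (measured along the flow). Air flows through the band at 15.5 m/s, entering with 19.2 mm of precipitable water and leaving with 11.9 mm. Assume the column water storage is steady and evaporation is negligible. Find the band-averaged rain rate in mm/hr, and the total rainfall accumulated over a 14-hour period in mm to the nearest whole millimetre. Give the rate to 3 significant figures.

Column moisture flux per unit crosswind length is F = V × PW.
Inflow: F_in = 15.5 × 19.2 = 297.6 mm·m/s
Outflow: F_out = 15.5 × 11.9 = 184.45 mm·m/s
Steady-state rate R = (F_in − F_out)/L = (297.6 − 184.45) / 232000 m = 4.877e-04 mm/s.
R = 4.877e-04 × 3600 = 1.76 mm/hr.
Over 14 h: total = 1.76 × 14 = 24.64 ≈ 25 mm.

R ≈ 1.76 mm/hr; total ≈ 25 mm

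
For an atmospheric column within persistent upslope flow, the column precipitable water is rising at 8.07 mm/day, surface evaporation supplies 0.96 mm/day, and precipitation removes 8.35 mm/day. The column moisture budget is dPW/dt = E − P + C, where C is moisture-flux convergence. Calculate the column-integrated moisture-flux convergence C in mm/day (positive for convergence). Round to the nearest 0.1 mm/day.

dPW/dt = +8.07 mm/day.
C = dPW/dt − E + P = (+8.07) − 0.96 + 8.35 = 15.5 mm/day.

C ≈ 15.5 mm/day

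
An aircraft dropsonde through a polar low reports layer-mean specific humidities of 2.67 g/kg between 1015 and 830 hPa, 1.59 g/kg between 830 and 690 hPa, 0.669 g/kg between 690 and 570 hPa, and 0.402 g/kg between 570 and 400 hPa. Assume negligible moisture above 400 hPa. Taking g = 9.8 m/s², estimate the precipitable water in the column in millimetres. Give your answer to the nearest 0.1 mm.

Precipitable water is the column-integrated vapour mass per unit area: PW = (1/g) Σ q̄ Δp, with q in kg/kg and Δp in Pa (1 kg/m² of water = 1 mm).
Layer 1015–830 hPa: Δp = 185 hPa = 18500 Pa, q̄ = 0.00267 kg/kg → 0.00267 × 18500 / 9.8 = 5.04 mm
Layer 830–690 hPa: Δp = 140 hPa = 14000 Pa, q̄ = 0.00159 kg/kg → 0.00159 × 14000 / 9.8 = 2.27 mm
Layer 690–570 hPa: Δp = 120 hPa = 12000 Pa, q̄ = 0.000669 kg/kg → 0.000669 × 12000 / 9.8 = 0.82 mm
Layer 570–400 hPa: Δp = 170 hPa = 17000 Pa, q̄ = 0.000402 kg/kg → 0.000402 × 17000 / 9.8 = 0.70 mm
PW = 5.04 + 2.27 + 0.82 + 0.70 = 8.83 ≈ 8.8 mm.

PW ≈ 8.8 mm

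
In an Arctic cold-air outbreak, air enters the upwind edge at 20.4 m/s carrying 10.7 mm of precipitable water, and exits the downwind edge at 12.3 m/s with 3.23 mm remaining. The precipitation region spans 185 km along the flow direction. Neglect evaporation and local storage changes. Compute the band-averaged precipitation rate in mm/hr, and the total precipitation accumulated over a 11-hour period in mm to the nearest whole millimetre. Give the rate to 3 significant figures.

Column moisture flux per unit crosswind length is F = V × PW.
Inflow: F_in = 20.4 × 10.7 = 218.28 mm·m/s
Outflow: F_out = 12.3 × 3.23 = 39.729 mm·m/s
Steady-state rate R = (F_in − F_out)/L = (218.28 − 39.729) / 185000 m = 9.651e-04 mm/s.
R = 9.651e-04 × 3600 = 3.47 mm/hr.
Over 11 h: total = 3.47 × 11 = 38.17 ≈ 38 mm.

R ≈ 3.47 mm/hr; total ≈ 38 mm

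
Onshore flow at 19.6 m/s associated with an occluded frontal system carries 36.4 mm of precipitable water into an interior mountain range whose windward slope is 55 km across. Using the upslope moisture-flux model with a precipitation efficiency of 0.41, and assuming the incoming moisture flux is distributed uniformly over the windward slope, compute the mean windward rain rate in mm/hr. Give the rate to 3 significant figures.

R ≈ 19.1 mm/hr

Incoming column moisture flux per unit ridge length: F = V × PW = 19.6 × 36.4 = 713.44 mm·m/s.
Spread over the 55 km slope with efficiency ε = 0.41: R = ε·F/W = 0.41 × 713.44 / 55000 m = 5.318e-03 mm/s.
R = 5.318e-03 × 3600 = 19.1 mm/hr.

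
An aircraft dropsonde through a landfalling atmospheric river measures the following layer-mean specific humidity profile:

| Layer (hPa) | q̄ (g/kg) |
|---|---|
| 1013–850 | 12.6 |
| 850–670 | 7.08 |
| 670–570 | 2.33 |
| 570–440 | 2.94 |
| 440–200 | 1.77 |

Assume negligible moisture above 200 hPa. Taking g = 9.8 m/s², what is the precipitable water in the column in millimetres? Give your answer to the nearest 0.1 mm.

PW ≈ 44.6 mm

Precipitable water is the column-integrated vapour mass per unit area: PW = (1/g) Σ q̄ Δp, with q in kg/kg and Δp in Pa (1 kg/m² of water = 1 mm).
Layer 1013–850 hPa: Δp = 163 hPa = 16300 Pa, q̄ = 0.0126 kg/kg → 0.0126 × 16300 / 9.8 = 20.96 mm
Layer 850–670 hPa: Δp = 180 hPa = 18000 Pa, q̄ = 0.00708 kg/kg → 0.00708 × 18000 / 9.8 = 13.00 mm
Layer 670–570 hPa: Δp = 100 hPa = 10000 Pa, q̄ = 0.00233 kg/kg → 0.00233 × 10000 / 9.8 = 2.38 mm
Layer 570–440 hPa: Δp = 130 hPa = 13000 Pa, q̄ = 0.00294 kg/kg → 0.00294 × 13000 / 9.8 = 3.90 mm
Layer 440–200 hPa: Δp = 240 hPa = 24000 Pa, q̄ = 0.00177 kg/kg → 0.00177 × 24000 / 9.8 = 4.33 mm
PW = 20.96 + 13.00 + 2.38 + 3.90 + 4.33 = 44.57 ≈ 44.6 mm.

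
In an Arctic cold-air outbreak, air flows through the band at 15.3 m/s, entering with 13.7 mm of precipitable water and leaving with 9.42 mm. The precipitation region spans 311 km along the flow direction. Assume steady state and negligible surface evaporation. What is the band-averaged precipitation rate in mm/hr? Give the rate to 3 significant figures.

Column moisture flux per unit crosswind length is F = V × PW.
Inflow: F_in = 15.3 × 13.7 = 209.61 mm·m/s
Outflow: F_out = 15.3 × 9.42 = 144.126 mm·m/s
Steady-state rate R = (F_in − F_out)/L = (209.61 − 144.126) / 311000 m = 2.106e-04 mm/s.
R = 2.106e-04 × 3600 = 0.758 mm/hr.

R ≈ 0.758 mm/hr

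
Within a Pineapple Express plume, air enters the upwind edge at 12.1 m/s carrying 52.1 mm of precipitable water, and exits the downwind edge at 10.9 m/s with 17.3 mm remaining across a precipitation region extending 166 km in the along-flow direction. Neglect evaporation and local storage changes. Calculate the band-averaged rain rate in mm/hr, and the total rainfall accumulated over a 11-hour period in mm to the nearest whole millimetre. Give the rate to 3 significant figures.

R ≈ 9.58 mm/hr; total ≈ 105 mm

Column moisture flux per unit crosswind length is F = V × PW.
Inflow: F_in = 12.1 × 52.1 = 630.41 mm·m/s
Outflow: F_out = 10.9 × 17.3 = 188.57 mm·m/s
Steady-state rate R = (F_in − F_out)/L = (630.41 − 188.57) / 166000 m = 2.662e-03 mm/s.
R = 2.662e-03 × 3600 = 9.58 mm/hr.
Over 11 h: total = 9.58 × 11 = 105.38 ≈ 105 mm.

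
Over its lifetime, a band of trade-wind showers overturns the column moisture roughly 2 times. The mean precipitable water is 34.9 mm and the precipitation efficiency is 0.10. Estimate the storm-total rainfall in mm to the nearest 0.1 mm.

Each cycle deposits ε × PW = 0.10 × 34.9 = 3.49 mm.
Over 2 cycles: 2 × 3.49 = 7.0 mm.

rainfall ≈ 7.0 mm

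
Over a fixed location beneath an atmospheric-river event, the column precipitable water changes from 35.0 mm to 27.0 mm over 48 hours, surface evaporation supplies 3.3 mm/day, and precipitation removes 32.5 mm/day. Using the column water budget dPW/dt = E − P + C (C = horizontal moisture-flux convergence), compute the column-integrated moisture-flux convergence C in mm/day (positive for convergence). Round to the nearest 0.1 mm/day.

dPW/dt = (27.0 − 35.0) mm / (48/24 day) = -4.000 mm/day.
C = dPW/dt − E + P = (-4.000) − 3.3 + 32.5 = 25.2 mm/day.

C ≈ 25.2 mm/day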